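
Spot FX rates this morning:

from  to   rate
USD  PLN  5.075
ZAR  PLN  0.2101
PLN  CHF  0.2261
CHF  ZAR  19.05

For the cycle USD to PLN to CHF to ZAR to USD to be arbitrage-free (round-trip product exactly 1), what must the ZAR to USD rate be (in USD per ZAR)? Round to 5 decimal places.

Known legs of the cycle: 5.075 × 0.2261 × 19.05 = 21.859065375
For no arbitrage the full-cycle product must be 1, so the missing rate is 1 / 21.859065375 ≈ 0.0457476.

0.04575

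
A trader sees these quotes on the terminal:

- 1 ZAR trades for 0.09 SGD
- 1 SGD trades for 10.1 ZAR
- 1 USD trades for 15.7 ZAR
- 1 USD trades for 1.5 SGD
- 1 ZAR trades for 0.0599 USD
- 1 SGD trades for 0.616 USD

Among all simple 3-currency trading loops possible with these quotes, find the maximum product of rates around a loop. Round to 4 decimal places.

ZAR→USD→SGD→ZAR: 0.0599 × 1.5 × 10.1 = 0.90749
ZAR→SGD→USD→ZAR: 0.09 × 0.616 × 15.7 = 0.87041
Maximum is ZAR→USD→SGD→ZAR at 0.9075; no arbitrage — every cycle loses value.

0.9075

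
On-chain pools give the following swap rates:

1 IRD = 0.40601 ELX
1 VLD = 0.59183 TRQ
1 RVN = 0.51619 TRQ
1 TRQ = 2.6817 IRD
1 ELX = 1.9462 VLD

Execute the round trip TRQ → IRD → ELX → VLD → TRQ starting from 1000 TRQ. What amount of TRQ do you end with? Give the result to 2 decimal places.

1254.10

1000 TRQ × 2.6817 = 2681.7 IRD
2681.7 IRD × 0.40601 = 1088.797017 ELX
1088.797017 ELX × 1.9462 = 2119.0167544854 VLD
2119.0167544854 VLD × 0.59183 = 1254.097685807094282 TRQ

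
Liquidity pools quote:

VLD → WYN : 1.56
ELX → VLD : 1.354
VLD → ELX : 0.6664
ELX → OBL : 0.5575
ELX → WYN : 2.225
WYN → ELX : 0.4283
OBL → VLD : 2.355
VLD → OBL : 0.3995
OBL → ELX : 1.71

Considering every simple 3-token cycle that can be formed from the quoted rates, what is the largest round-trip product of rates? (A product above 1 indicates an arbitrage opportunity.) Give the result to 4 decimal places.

OBL→ELX→VLD→OBL: 1.71 × 1.354 × 0.3995 = 0.92498
WYN→ELX→VLD→WYN: 0.4283 × 1.354 × 1.56 = 0.90467
OBL→VLD→ELX→OBL: 2.355 × 0.6664 × 0.5575 = 0.87492
Maximum is OBL→ELX→VLD→OBL at 0.9250; no arbitrage — every cycle loses value.

0.9250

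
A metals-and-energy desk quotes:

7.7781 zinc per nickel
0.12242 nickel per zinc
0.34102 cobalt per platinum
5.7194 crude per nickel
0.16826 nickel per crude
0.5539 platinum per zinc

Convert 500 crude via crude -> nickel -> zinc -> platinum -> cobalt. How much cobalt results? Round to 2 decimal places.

500 crude × 0.16826 = 84.13 nickel
84.13 nickel × 7.7781 = 654.371553 zinc
654.371553 zinc × 0.5539 = 362.4564032067 platinum
362.4564032067 platinum × 0.34102 = 123.604882621548834 cobalt

123.60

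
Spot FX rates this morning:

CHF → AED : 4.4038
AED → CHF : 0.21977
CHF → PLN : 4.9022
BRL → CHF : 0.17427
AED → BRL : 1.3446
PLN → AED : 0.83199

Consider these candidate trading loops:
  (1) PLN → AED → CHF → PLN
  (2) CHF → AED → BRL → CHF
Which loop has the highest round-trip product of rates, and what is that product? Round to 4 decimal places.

1.0319

(1) 0.83199 × 0.21977 × 4.9022 = 0.89635
(2) 4.4038 × 1.3446 × 0.17427 = 1.03191
Highest is cycle (2) at 1.0319 (>1, arbitrage).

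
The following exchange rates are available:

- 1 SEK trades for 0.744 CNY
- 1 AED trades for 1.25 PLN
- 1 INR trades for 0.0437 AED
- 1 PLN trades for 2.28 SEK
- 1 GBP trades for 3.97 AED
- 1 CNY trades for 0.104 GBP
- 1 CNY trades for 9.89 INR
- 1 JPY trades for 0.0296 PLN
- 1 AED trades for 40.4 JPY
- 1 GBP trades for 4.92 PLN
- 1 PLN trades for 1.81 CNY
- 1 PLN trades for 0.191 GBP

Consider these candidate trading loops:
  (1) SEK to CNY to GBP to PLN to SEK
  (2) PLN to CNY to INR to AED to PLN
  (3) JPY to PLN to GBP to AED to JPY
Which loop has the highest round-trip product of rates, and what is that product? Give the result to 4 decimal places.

0.9778

(1) 0.744 × 0.104 × 4.92 × 2.28 = 0.86797
(2) 1.81 × 9.89 × 0.0437 × 1.25 = 0.97784
(3) 0.0296 × 0.191 × 3.97 × 40.4 = 0.90677
Highest is cycle (2) at 0.9778 (≤1, no arbitrage).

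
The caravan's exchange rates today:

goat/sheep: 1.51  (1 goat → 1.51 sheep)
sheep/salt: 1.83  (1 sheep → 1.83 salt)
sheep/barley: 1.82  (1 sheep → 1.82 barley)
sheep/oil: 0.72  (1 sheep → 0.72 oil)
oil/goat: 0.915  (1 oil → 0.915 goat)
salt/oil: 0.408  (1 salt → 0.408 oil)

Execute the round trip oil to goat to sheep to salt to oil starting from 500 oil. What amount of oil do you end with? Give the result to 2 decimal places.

515.80

500 oil × 0.915 = 457.5 goat
457.5 goat × 1.51 = 690.825 sheep
690.825 sheep × 1.83 = 1264.20975 salt
1264.20975 salt × 0.408 = 515.797578 oil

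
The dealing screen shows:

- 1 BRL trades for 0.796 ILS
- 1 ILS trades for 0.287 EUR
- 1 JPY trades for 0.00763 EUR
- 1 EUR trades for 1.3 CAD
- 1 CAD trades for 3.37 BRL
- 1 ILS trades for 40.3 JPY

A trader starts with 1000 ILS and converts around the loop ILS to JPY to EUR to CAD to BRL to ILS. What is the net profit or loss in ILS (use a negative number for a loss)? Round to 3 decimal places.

1000 ILS × 40.3 = 40300 JPY
40300 JPY × 0.00763 = 307.489 EUR
307.489 EUR × 1.3 = 399.7357 CAD
399.7357 CAD × 3.37 = 1347.109309 BRL
1347.109309 BRL × 0.796 = 1072.299009964 ILS
Net change: 1072.299009964 − 1000 = 72.299009964 ILS

72.299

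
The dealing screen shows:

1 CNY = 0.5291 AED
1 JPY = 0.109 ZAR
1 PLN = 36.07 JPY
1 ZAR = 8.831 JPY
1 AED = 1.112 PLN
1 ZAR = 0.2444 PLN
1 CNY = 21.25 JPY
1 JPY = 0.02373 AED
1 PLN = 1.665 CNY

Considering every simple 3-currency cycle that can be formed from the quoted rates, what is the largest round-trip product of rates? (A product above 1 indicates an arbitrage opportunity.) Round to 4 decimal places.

0.9796

CNY→AED→PLN→CNY: 0.5291 × 1.112 × 1.665 = 0.97962
PLN→JPY→ZAR→PLN: 36.07 × 0.109 × 0.2444 = 0.96089
PLN→JPY→AED→PLN: 36.07 × 0.02373 × 1.112 = 0.95181
Maximum is CNY→AED→PLN→CNY at 0.9796; no arbitrage — every cycle loses value.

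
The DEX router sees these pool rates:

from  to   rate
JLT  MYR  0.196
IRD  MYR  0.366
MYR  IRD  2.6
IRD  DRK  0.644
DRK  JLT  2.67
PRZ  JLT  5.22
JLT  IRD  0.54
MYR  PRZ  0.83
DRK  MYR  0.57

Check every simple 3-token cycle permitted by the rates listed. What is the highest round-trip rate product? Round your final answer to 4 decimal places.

MYR→IRD→DRK→MYR: 2.6 × 0.644 × 0.57 = 0.95441
DRK→JLT→IRD→DRK: 2.67 × 0.54 × 0.644 = 0.92852
MYR→PRZ→JLT→MYR: 0.83 × 5.22 × 0.196 = 0.84919
Maximum is MYR→IRD→DRK→MYR at 0.9544; no arbitrage — every cycle loses value.

0.9544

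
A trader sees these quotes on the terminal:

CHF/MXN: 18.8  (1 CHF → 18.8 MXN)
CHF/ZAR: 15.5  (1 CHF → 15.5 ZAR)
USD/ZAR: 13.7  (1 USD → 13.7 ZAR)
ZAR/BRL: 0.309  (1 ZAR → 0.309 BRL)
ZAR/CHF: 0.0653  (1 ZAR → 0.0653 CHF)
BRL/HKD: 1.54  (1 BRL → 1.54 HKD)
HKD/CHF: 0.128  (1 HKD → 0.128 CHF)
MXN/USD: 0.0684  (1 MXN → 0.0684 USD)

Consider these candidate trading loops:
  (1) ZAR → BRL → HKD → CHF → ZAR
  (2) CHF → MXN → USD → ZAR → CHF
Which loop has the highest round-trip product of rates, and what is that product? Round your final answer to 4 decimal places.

(1) 0.309 × 1.54 × 0.128 × 15.5 = 0.94411
(2) 18.8 × 0.0684 × 13.7 × 0.0653 = 1.15040
Highest is cycle (2) at 1.1504 (>1, arbitrage).

1.1504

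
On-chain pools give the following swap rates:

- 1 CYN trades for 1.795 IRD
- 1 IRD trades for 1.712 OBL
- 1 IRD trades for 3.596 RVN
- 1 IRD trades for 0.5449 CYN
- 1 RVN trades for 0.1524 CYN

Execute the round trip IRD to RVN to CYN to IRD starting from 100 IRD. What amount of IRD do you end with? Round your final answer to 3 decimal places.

100 IRD × 3.596 = 359.6 RVN
359.6 RVN × 0.1524 = 54.80304 CYN
54.80304 CYN × 1.795 = 98.3714568 IRD

98.371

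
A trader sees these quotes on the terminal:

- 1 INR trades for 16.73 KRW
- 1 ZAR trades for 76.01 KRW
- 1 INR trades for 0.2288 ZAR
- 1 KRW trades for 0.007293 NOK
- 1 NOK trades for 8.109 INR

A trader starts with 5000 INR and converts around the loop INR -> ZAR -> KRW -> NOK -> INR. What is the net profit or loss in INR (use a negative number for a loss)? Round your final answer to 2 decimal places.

142.45

5000 INR × 0.2288 = 1144 ZAR
1144 ZAR × 76.01 = 86955.44 KRW
86955.44 KRW × 0.007293 = 634.16602392 NOK
634.16602392 NOK × 8.109 = 5142.45228796728 INR
Net change: 5142.45228796728 − 5000 = 142.45228796728 INR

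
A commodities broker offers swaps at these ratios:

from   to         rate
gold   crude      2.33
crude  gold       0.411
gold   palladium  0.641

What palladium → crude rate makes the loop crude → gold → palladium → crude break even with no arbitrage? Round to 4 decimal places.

Known legs of the cycle: 0.411 × 0.641 = 0.263451
For no arbitrage the full-cycle product must be 1, so the missing rate is 1 / 0.263451 ≈ 3.795772.

3.7958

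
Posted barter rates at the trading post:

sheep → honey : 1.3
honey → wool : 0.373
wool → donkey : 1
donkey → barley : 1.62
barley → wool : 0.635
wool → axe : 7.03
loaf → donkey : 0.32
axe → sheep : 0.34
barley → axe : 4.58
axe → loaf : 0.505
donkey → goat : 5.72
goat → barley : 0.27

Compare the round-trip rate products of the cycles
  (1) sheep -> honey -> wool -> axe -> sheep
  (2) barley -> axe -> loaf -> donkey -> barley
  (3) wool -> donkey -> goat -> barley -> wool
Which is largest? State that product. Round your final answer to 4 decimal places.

(1) 1.3 × 0.373 × 7.03 × 0.34 = 1.15901
(2) 4.58 × 0.505 × 0.32 × 1.62 = 1.19901
(3) 1 × 5.72 × 0.27 × 0.635 = 0.98069
Highest is cycle (2) at 1.1990 (>1, arbitrage).

1.1990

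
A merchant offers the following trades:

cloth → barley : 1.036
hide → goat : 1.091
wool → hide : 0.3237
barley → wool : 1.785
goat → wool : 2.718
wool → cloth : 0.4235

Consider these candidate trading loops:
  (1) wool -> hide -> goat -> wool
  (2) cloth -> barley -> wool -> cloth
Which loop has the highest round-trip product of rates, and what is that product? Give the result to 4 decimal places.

0.9599

(1) 0.3237 × 1.091 × 2.718 = 0.95988
(2) 1.036 × 1.785 × 0.4235 = 0.78316
Highest is cycle (1) at 0.9599 (≤1, no arbitrage).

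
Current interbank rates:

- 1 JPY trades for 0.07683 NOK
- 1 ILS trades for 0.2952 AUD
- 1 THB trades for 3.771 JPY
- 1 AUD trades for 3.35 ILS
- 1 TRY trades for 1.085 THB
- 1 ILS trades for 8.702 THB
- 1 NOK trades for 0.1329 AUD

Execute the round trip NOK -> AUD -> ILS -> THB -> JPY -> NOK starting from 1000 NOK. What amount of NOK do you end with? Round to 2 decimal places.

1000 NOK × 0.1329 = 132.9 AUD
132.9 AUD × 3.35 = 445.215 ILS
445.215 ILS × 8.702 = 3874.26093 THB
3874.26093 THB × 3.771 = 14609.83796703 JPY
14609.83796703 JPY × 0.07683 = 1122.4738510069149 NOK

1122.47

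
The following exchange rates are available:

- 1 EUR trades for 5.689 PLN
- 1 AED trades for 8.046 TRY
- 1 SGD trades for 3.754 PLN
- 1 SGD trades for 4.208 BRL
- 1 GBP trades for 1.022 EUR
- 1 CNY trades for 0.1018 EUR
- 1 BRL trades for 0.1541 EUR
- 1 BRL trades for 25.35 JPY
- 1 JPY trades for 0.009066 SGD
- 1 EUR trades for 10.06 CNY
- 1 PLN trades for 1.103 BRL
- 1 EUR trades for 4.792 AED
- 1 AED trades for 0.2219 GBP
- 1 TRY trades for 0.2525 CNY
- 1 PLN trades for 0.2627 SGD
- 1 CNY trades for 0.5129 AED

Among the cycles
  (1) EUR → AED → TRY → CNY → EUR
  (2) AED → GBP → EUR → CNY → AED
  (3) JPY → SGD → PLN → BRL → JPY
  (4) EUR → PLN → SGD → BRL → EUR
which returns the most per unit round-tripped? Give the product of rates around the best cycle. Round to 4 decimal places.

1.1701

(1) 4.792 × 8.046 × 0.2525 × 0.1018 = 0.99107
(2) 0.2219 × 1.022 × 10.06 × 0.5129 = 1.17014
(3) 0.009066 × 3.754 × 1.103 × 25.35 = 0.95162
(4) 5.689 × 0.2627 × 4.208 × 0.1541 = 0.96911
Highest is cycle (2) at 1.1701 (>1, arbitrage).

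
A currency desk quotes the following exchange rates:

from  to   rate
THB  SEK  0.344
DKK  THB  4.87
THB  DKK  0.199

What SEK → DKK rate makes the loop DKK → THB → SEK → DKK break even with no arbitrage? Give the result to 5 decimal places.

Known legs of the cycle: 4.87 × 0.344 = 1.67528
For no arbitrage the full-cycle product must be 1, so the missing rate is 1 / 1.67528 ≈ 0.5969151.

0.59692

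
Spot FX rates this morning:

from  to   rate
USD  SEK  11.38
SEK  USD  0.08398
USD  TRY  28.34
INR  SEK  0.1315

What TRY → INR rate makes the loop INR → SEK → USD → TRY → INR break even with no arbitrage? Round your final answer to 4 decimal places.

3.1952

Known legs of the cycle: 0.1315 × 0.08398 × 28.34 = 0.3129691058
For no arbitrage the full-cycle product must be 1, so the missing rate is 1 / 0.3129691058 ≈ 3.195204.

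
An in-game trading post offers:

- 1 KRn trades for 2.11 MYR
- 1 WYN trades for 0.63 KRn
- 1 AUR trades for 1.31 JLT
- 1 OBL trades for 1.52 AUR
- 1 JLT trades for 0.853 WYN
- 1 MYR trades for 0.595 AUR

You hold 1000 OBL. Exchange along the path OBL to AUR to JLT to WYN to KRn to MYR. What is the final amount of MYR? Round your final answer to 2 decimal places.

2257.81

1000 OBL × 1.52 = 1520 AUR
1520 AUR × 1.31 = 1991.2 JLT
1991.2 JLT × 0.853 = 1698.4936 WYN
1698.4936 WYN × 0.63 = 1070.050968 KRn
1070.050968 KRn × 2.11 = 2257.80754248 MYR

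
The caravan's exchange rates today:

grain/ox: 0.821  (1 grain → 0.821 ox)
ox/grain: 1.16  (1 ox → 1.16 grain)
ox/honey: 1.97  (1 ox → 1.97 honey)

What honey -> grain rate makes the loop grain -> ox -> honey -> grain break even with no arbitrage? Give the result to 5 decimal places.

Known legs of the cycle: 0.821 × 1.97 = 1.61737
For no arbitrage the full-cycle product must be 1, so the missing rate is 1 / 1.61737 ≈ 0.6182877.

0.61829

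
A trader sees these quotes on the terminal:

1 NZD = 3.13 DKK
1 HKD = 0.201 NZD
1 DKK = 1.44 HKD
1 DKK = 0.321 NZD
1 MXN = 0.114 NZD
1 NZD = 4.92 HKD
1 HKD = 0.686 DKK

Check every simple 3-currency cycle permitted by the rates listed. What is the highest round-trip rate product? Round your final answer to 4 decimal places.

1.0834

HKD→DKK→NZD→HKD: 0.686 × 0.321 × 4.92 = 1.08341
HKD→NZD→DKK→HKD: 0.201 × 3.13 × 1.44 = 0.90595
Maximum is HKD→DKK→NZD→HKD at 1.0834; arbitrage exists.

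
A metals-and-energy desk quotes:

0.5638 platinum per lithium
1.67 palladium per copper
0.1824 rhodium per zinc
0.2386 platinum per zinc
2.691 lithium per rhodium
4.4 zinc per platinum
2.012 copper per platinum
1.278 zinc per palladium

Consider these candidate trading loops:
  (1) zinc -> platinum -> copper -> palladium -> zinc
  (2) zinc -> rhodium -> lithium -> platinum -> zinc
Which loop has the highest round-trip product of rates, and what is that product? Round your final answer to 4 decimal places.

1.2176

(1) 0.2386 × 2.012 × 1.67 × 1.278 = 1.02458
(2) 0.1824 × 2.691 × 0.5638 × 4.4 = 1.21763
Highest is cycle (2) at 1.2176 (>1, arbitrage).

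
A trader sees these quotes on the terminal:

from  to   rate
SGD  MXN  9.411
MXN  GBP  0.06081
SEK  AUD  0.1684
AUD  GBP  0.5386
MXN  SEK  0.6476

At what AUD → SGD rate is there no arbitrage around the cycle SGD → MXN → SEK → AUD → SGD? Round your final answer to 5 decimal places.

0.97435

Known legs of the cycle: 9.411 × 0.6476 × 0.1684 = 1.02632451024
For no arbitrage the full-cycle product must be 1, so the missing rate is 1 / 1.02632451024 ≈ 0.9743507.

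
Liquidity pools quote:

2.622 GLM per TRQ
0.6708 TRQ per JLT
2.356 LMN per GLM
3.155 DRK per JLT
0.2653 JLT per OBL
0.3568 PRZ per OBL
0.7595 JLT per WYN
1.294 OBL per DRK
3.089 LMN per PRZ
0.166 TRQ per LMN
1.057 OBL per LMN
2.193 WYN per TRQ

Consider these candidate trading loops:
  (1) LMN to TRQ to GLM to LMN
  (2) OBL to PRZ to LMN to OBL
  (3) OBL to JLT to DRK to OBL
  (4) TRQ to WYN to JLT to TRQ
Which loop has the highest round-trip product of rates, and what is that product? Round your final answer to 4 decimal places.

1.1650

(1) 0.166 × 2.622 × 2.356 = 1.02545
(2) 0.3568 × 3.089 × 1.057 = 1.16498
(3) 0.2653 × 3.155 × 1.294 = 1.08311
(4) 2.193 × 0.7595 × 0.6708 = 1.11727
Highest is cycle (2) at 1.1650 (>1, arbitrage).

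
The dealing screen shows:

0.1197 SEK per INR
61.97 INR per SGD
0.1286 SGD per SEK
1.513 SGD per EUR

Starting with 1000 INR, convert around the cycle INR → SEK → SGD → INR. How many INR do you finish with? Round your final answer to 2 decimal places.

1000 INR × 0.1197 = 119.7 SEK
119.7 SEK × 0.1286 = 15.39342 SGD
15.39342 SGD × 61.97 = 953.9302374 INR

953.93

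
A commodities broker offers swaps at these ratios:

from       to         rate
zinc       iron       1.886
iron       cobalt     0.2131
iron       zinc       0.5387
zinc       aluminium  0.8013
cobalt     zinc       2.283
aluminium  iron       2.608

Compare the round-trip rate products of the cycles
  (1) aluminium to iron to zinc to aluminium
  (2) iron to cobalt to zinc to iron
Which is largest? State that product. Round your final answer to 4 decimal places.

1.1258

(1) 2.608 × 0.5387 × 0.8013 = 1.12577
(2) 0.2131 × 2.283 × 1.886 = 0.91755
Highest is cycle (1) at 1.1258 (>1, arbitrage).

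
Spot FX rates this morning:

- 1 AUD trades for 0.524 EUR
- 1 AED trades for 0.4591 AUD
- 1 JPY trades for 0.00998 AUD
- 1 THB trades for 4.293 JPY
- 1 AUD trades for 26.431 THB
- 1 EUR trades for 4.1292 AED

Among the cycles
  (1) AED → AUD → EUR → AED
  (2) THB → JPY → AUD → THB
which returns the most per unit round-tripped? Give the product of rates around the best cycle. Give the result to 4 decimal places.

(1) 0.4591 × 0.524 × 4.1292 = 0.99336
(2) 4.293 × 0.00998 × 26.431 = 1.13241
Highest is cycle (2) at 1.1324 (>1, arbitrage).

1.1324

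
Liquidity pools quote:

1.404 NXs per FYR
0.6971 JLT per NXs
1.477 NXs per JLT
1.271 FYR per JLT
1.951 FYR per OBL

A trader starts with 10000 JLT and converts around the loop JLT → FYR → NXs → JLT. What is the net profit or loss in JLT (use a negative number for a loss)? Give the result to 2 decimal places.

2439.64

10000 JLT × 1.271 = 12710 FYR
12710 FYR × 1.404 = 17844.84 NXs
17844.84 NXs × 0.6971 = 12439.637964 JLT
Net change: 12439.637964 − 10000 = 2439.637964 JLT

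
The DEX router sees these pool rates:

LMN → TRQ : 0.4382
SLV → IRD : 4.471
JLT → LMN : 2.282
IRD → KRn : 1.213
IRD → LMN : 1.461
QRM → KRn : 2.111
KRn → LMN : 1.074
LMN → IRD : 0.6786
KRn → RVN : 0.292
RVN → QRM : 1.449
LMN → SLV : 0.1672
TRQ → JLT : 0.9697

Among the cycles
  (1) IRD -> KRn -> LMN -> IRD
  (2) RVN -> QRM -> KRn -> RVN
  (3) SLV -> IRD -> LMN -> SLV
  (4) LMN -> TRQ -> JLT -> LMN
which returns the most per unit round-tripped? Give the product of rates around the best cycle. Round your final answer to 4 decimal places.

(1) 1.213 × 1.074 × 0.6786 = 0.88405
(2) 1.449 × 2.111 × 0.292 = 0.89318
(3) 4.471 × 1.461 × 0.1672 = 1.09217
(4) 0.4382 × 0.9697 × 2.282 = 0.96967
Highest is cycle (3) at 1.0922 (>1, arbitrage).

1.0922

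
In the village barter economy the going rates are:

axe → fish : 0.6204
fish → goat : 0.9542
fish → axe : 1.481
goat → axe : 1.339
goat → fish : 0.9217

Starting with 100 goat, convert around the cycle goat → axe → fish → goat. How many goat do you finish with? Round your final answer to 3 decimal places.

79.267

100 goat × 1.339 = 133.9 axe
133.9 axe × 0.6204 = 83.07156 fish
83.07156 fish × 0.9542 = 79.266882552 goat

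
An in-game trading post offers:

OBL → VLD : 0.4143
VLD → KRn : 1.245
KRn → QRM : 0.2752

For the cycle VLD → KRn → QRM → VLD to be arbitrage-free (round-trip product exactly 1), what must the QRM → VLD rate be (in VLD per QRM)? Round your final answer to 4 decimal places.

Known legs of the cycle: 1.245 × 0.2752 = 0.342624
For no arbitrage the full-cycle product must be 1, so the missing rate is 1 / 0.342624 ≈ 2.918651.

2.9187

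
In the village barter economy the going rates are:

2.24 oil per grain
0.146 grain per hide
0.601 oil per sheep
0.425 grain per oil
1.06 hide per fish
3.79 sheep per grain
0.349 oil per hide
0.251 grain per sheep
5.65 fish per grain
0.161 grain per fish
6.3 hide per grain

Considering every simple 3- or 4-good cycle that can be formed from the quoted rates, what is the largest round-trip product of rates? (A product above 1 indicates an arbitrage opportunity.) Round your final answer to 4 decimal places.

sheep→oil→grain→sheep: 0.601 × 0.425 × 3.79 = 0.96806
hide→oil→grain→hide: 0.349 × 0.425 × 6.3 = 0.93445
fish→hide→oil→grain→fish: 1.06 × 0.349 × 0.425 × 5.65 = 0.88832
fish→hide→grain→fish: 1.06 × 0.146 × 5.65 = 0.87439
Maximum is sheep→oil→grain→sheep at 0.9681; no arbitrage — every cycle loses value.

0.9681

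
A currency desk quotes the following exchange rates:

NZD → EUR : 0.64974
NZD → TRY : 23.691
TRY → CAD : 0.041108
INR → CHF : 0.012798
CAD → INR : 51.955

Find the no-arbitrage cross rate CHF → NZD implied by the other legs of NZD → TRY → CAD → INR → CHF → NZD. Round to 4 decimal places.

1.5443

Known legs of the cycle: 23.691 × 0.041108 × 51.955 × 0.012798 = 0.64755877909982652
For no arbitrage the full-cycle product must be 1, so the missing rate is 1 / 0.64755877909982652 ≈ 1.544261.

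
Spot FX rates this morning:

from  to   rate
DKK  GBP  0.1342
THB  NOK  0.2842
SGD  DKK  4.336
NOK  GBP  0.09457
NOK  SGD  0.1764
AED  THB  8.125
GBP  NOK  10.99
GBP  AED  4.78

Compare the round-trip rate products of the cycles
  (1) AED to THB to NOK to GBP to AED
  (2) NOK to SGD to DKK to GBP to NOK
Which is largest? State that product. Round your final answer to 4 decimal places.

(1) 8.125 × 0.2842 × 0.09457 × 4.78 = 1.04383
(2) 0.1764 × 4.336 × 0.1342 × 10.99 = 1.12808
Highest is cycle (2) at 1.1281 (>1, arbitrage).

1.1281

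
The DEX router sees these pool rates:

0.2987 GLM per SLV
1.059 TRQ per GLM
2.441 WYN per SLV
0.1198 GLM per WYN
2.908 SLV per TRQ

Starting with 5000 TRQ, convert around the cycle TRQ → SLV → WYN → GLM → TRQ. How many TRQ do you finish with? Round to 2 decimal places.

5000 TRQ × 2.908 = 14540 SLV
14540 SLV × 2.441 = 35492.14 WYN
35492.14 WYN × 0.1198 = 4251.958372 GLM
4251.958372 GLM × 1.059 = 4502.823915948 TRQ

4502.82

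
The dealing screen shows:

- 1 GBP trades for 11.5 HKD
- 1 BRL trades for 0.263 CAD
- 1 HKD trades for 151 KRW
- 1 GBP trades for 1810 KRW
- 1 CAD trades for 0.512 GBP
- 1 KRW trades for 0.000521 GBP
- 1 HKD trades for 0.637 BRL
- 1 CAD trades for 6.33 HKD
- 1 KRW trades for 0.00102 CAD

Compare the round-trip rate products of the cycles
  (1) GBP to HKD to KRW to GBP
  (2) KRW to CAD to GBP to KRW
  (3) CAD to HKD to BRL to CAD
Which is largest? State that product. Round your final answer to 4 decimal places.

(1) 11.5 × 151 × 0.000521 = 0.90472
(2) 0.00102 × 0.512 × 1810 = 0.94525
(3) 6.33 × 0.637 × 0.263 = 1.06047
Highest is cycle (3) at 1.0605 (>1, arbitrage).

1.0605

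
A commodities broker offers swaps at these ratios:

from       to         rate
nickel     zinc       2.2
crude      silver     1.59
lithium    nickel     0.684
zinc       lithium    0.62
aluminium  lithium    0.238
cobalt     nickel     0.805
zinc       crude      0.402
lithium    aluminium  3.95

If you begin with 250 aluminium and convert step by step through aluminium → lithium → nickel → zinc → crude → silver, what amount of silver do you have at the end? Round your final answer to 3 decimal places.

250 aluminium × 0.238 = 59.5 lithium
59.5 lithium × 0.684 = 40.698 nickel
40.698 nickel × 2.2 = 89.5356 zinc
89.5356 zinc × 0.402 = 35.9933112 crude
35.9933112 crude × 1.59 = 57.229364808 silver

57.229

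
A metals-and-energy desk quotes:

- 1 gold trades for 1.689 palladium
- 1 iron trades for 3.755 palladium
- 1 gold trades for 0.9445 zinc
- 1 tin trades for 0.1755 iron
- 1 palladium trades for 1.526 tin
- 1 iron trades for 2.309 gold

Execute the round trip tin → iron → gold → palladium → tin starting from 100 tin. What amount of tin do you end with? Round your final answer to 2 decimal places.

100 tin × 0.1755 = 17.55 iron
17.55 iron × 2.309 = 40.52295 gold
40.52295 gold × 1.689 = 68.44326255 palladium
68.44326255 palladium × 1.526 = 104.4444186513 tin

104.44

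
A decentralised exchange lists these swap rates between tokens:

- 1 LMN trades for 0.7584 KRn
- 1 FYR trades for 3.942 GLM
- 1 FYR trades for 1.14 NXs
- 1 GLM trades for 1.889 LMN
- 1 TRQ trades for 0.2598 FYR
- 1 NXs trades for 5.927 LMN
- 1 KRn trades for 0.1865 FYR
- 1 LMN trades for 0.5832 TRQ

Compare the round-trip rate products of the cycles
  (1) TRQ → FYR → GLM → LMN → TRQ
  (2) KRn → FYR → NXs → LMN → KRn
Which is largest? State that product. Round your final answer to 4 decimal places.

(1) 0.2598 × 3.942 × 1.889 × 0.5832 = 1.12825
(2) 0.1865 × 1.14 × 5.927 × 0.7584 = 0.95569
Highest is cycle (1) at 1.1282 (>1, arbitrage).

1.1282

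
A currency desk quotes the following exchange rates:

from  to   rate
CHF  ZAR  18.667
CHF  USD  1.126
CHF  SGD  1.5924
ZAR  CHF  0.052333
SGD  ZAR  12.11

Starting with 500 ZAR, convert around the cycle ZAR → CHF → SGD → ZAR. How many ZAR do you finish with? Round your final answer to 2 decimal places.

500 ZAR × 0.052333 = 26.1665 CHF
26.1665 CHF × 1.5924 = 41.6675346 SGD
41.6675346 SGD × 12.11 = 504.593844006 ZAR

504.59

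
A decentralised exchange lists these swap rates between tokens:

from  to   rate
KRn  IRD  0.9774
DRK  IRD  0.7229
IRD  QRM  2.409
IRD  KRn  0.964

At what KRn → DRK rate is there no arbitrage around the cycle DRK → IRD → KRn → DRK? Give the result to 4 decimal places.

1.4350

Known legs of the cycle: 0.7229 × 0.964 = 0.6968756
For no arbitrage the full-cycle product must be 1, so the missing rate is 1 / 0.6968756 ≈ 1.434976.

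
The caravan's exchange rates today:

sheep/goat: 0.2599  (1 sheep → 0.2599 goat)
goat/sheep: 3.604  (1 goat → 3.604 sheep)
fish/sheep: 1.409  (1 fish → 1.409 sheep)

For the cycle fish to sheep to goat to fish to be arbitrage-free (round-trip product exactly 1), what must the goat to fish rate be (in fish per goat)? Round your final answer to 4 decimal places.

2.7308

Known legs of the cycle: 1.409 × 0.2599 = 0.3661991
For no arbitrage the full-cycle product must be 1, so the missing rate is 1 / 0.3661991 ≈ 2.730755.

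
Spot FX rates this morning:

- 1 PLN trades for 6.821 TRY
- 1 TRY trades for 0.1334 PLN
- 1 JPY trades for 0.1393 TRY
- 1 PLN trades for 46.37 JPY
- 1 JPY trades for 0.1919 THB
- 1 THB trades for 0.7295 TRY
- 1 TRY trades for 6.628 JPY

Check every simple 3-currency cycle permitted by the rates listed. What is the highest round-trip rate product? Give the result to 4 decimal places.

JPY→THB→TRY→JPY: 0.1919 × 0.7295 × 6.628 = 0.92786
PLN→JPY→TRY→PLN: 46.37 × 0.1393 × 0.1334 = 0.86168
Maximum is JPY→THB→TRY→JPY at 0.9279; no arbitrage — every cycle loses value.

0.9279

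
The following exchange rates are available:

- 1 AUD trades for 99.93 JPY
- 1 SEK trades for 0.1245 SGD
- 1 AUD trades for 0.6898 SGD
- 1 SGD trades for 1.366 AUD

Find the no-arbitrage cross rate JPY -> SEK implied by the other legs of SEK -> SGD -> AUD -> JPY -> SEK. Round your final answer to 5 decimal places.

0.05884

Known legs of the cycle: 0.1245 × 1.366 × 99.93 = 16.99479531
For no arbitrage the full-cycle product must be 1, so the missing rate is 1 / 16.99479531 ≈ 0.0588415.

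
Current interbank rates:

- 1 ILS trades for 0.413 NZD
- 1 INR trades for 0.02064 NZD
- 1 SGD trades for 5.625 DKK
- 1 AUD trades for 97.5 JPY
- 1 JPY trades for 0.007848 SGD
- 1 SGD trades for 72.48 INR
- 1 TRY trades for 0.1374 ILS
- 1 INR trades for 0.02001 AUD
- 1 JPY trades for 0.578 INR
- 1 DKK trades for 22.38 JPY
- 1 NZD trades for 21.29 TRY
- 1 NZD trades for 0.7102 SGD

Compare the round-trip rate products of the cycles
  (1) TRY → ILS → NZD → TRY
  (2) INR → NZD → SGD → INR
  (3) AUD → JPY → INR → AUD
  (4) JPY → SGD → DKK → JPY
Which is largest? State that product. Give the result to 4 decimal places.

1.2081

(1) 0.1374 × 0.413 × 21.29 = 1.20813
(2) 0.02064 × 0.7102 × 72.48 = 1.06245
(3) 97.5 × 0.578 × 0.02001 = 1.12766
(4) 0.007848 × 5.625 × 22.38 = 0.98797
Highest is cycle (1) at 1.2081 (>1, arbitrage).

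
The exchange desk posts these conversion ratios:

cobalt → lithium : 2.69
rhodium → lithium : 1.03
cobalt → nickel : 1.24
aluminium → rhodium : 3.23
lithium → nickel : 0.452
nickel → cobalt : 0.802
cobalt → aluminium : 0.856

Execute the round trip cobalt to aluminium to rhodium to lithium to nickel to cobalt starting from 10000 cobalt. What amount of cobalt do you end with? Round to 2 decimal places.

10323.48

10000 cobalt × 0.856 = 8560 aluminium
8560 aluminium × 3.23 = 27648.8 rhodium
27648.8 rhodium × 1.03 = 28478.264 lithium
28478.264 lithium × 0.452 = 12872.175328 nickel
12872.175328 nickel × 0.802 = 10323.484613056 cobalt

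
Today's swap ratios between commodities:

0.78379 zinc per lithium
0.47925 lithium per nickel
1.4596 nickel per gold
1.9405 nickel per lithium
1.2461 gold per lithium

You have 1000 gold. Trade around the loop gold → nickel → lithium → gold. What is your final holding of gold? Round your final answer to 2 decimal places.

871.66

1000 gold × 1.4596 = 1459.6 nickel
1459.6 nickel × 0.47925 = 699.5133 lithium
699.5133 lithium × 1.2461 = 871.66352313 gold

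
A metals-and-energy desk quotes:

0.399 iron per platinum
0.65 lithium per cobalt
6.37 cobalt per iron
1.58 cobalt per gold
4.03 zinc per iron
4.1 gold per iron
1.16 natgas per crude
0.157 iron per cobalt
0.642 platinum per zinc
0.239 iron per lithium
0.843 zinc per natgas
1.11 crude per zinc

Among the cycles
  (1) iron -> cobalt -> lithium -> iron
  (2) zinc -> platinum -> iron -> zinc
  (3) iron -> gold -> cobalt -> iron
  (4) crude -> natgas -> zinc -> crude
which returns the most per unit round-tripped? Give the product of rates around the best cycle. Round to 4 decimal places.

1.0854

(1) 6.37 × 0.65 × 0.239 = 0.98958
(2) 0.642 × 0.399 × 4.03 = 1.03232
(3) 4.1 × 1.58 × 0.157 = 1.01705
(4) 1.16 × 0.843 × 1.11 = 1.08545
Highest is cycle (4) at 1.0854 (>1, arbitrage).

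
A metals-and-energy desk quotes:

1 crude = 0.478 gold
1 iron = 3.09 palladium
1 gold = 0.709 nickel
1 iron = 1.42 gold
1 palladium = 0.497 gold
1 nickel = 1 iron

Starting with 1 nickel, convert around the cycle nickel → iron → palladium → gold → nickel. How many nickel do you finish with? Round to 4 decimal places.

1.0888

1 nickel × 1 = 1 iron
1 iron × 3.09 = 3.09 palladium
3.09 palladium × 0.497 = 1.53573 gold
1.53573 gold × 0.709 = 1.08883257 nickel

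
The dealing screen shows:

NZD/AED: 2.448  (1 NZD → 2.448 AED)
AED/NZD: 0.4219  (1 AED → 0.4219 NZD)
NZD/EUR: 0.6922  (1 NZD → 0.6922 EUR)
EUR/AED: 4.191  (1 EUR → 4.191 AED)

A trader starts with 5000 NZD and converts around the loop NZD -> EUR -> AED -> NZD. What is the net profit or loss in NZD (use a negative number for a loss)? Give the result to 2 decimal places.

5000 NZD × 0.6922 = 3461 EUR
3461 EUR × 4.191 = 14505.051 AED
14505.051 AED × 0.4219 = 6119.6810169 NZD
Net change: 6119.6810169 − 5000 = 1119.6810169 NZD

1119.68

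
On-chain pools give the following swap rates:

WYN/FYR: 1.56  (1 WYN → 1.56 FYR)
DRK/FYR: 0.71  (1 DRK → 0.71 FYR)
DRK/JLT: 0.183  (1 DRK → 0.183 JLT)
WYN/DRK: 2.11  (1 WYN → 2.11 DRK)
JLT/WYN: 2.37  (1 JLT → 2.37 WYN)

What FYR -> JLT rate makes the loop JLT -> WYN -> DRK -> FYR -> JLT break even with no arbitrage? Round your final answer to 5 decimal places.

0.28165

Known legs of the cycle: 2.37 × 2.11 × 0.71 = 3.550497
For no arbitrage the full-cycle product must be 1, so the missing rate is 1 / 3.550497 ≈ 0.2816507.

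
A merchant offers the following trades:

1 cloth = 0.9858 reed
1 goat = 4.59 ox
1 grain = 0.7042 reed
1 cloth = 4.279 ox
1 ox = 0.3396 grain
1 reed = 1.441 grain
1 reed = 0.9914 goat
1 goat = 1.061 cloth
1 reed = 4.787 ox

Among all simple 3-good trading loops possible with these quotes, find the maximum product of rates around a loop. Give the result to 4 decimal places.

1.1448

grain→reed→ox→grain: 0.7042 × 4.787 × 0.3396 = 1.14479
goat→cloth→reed→goat: 1.061 × 0.9858 × 0.9914 = 1.03694
Maximum is grain→reed→ox→grain at 1.1448; arbitrage exists.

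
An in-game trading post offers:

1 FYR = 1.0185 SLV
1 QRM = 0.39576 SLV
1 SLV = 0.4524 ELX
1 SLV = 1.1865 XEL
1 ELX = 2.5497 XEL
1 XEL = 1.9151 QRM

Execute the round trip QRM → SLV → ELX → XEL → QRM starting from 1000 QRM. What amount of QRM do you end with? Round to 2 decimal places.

874.25

1000 QRM × 0.39576 = 395.76 SLV
395.76 SLV × 0.4524 = 179.041824 ELX
179.041824 ELX × 2.5497 = 456.5029386528 XEL
456.5029386528 XEL × 1.9151 = 874.24877781397728 QRM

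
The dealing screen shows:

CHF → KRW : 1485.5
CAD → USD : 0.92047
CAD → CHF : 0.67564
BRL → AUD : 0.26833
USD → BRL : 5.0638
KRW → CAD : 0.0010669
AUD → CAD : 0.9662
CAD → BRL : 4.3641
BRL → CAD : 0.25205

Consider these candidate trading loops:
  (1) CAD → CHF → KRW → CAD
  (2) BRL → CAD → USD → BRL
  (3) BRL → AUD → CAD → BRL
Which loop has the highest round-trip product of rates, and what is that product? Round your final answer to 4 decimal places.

1.1748

(1) 0.67564 × 1485.5 × 0.0010669 = 1.07081
(2) 0.25205 × 0.92047 × 5.0638 = 1.17482
(3) 0.26833 × 0.9662 × 4.3641 = 1.13144
Highest is cycle (2) at 1.1748 (>1, arbitrage).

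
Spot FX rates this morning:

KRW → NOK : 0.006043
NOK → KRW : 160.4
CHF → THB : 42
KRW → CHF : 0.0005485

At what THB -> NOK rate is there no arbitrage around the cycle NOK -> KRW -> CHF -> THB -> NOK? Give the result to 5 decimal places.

Known legs of the cycle: 160.4 × 0.0005485 × 42 = 3.6951348
For no arbitrage the full-cycle product must be 1, so the missing rate is 1 / 3.6951348 ≈ 0.2706261.

0.27063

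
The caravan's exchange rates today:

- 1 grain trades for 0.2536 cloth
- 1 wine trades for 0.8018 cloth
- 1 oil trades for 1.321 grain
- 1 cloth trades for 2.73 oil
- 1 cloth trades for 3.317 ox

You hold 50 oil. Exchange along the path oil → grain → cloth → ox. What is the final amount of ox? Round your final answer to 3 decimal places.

50 oil × 1.321 = 66.05 grain
66.05 grain × 0.2536 = 16.75028 cloth
16.75028 cloth × 3.317 = 55.56067876 ox

55.561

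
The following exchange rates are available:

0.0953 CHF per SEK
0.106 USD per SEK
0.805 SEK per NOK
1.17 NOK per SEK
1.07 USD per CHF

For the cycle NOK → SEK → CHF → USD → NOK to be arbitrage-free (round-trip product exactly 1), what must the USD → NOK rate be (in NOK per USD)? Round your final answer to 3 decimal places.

Known legs of the cycle: 0.805 × 0.0953 × 1.07 = 0.082086655
For no arbitrage the full-cycle product must be 1, so the missing rate is 1 / 0.082086655 ≈ 12.18225.

12.182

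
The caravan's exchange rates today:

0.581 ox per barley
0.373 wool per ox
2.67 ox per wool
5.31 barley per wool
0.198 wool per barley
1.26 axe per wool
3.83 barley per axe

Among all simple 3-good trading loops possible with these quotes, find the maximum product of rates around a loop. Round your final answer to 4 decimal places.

1.1507

ox→wool→barley→ox: 0.373 × 5.31 × 0.581 = 1.15075
barley→wool→axe→barley: 0.198 × 1.26 × 3.83 = 0.95551
Maximum is ox→wool→barley→ox at 1.1507; arbitrage exists.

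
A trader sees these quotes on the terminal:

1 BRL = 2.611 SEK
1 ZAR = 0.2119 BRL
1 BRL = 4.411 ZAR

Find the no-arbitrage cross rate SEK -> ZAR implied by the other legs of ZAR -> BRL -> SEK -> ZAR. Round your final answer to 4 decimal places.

Known legs of the cycle: 0.2119 × 2.611 = 0.5532709
For no arbitrage the full-cycle product must be 1, so the missing rate is 1 / 0.5532709 ≈ 1.807433.

1.8074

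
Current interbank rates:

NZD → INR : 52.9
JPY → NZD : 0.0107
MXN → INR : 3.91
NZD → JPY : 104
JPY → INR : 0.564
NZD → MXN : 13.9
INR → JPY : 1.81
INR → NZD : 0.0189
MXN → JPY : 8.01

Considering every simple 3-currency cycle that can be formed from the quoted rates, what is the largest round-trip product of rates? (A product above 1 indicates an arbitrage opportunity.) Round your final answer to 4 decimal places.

NZD→MXN→JPY→NZD: 13.9 × 8.01 × 0.0107 = 1.19133
NZD→JPY→INR→NZD: 104 × 0.564 × 0.0189 = 1.10860
NZD→MXN→INR→NZD: 13.9 × 3.91 × 0.0189 = 1.02720
NZD→INR→JPY→NZD: 52.9 × 1.81 × 0.0107 = 1.02451
Maximum is NZD→MXN→JPY→NZD at 1.1913; arbitrage exists.

1.1913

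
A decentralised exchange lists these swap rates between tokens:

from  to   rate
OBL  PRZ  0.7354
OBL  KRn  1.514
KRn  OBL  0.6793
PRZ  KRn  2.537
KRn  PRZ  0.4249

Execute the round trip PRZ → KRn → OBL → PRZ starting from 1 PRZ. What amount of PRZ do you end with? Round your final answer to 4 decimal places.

1.2674

1 PRZ × 2.537 = 2.537 KRn
2.537 KRn × 0.6793 = 1.7233841 OBL
1.7233841 OBL × 0.7354 = 1.26737666714 PRZ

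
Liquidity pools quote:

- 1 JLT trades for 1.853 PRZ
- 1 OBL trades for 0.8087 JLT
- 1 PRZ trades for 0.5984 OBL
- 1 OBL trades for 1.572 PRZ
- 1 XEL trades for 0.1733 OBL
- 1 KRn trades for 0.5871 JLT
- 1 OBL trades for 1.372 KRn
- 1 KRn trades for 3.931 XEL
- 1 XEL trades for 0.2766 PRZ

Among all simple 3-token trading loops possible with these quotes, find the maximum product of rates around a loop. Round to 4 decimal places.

0.9347

OBL→KRn→XEL→OBL: 1.372 × 3.931 × 0.1733 = 0.93466
OBL→JLT→PRZ→OBL: 0.8087 × 1.853 × 0.5984 = 0.89672
Maximum is OBL→KRn→XEL→OBL at 0.9347; no arbitrage — every cycle loses value.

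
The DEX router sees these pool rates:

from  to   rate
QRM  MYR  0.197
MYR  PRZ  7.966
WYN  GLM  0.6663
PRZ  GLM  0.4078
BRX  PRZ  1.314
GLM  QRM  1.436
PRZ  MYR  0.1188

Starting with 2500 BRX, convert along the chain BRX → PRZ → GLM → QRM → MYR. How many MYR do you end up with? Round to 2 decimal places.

2500 BRX × 1.314 = 3285 PRZ
3285 PRZ × 0.4078 = 1339.623 GLM
1339.623 GLM × 1.436 = 1923.698628 QRM
1923.698628 QRM × 0.197 = 378.968629716 MYR

378.97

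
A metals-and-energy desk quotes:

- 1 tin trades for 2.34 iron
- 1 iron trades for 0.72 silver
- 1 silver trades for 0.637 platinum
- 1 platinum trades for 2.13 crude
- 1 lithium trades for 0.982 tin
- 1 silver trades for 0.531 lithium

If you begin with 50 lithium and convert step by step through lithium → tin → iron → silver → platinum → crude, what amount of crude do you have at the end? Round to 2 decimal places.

112.24

50 lithium × 0.982 = 49.1 tin
49.1 tin × 2.34 = 114.894 iron
114.894 iron × 0.72 = 82.72368 silver
82.72368 silver × 0.637 = 52.69498416 platinum
52.69498416 platinum × 2.13 = 112.2403162608 crude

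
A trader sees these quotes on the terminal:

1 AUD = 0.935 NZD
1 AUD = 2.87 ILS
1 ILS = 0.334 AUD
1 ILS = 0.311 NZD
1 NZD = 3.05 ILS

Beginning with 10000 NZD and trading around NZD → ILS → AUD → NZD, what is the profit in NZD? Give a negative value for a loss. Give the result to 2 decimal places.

-475.16

10000 NZD × 3.05 = 30500 ILS
30500 ILS × 0.334 = 10187 AUD
10187 AUD × 0.935 = 9524.845 NZD
Net change: 9524.845 − 10000 = -475.155 NZD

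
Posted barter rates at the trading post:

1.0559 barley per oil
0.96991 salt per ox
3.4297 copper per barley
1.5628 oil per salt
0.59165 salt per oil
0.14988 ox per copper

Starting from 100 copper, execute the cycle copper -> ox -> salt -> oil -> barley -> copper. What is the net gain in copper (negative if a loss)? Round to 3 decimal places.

100 copper × 0.14988 = 14.988 ox
14.988 ox × 0.96991 = 14.53701108 salt
14.53701108 salt × 1.5628 = 22.718440915824 oil
22.718440915824 oil × 1.0559 = 23.9884017630185616 barley
23.9884017630185616 barley × 3.4297 = 82.27302152662476071952 copper
Net change: 82.27302152662476071952 − 100 = -17.72697847337523928048 copper

-17.727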